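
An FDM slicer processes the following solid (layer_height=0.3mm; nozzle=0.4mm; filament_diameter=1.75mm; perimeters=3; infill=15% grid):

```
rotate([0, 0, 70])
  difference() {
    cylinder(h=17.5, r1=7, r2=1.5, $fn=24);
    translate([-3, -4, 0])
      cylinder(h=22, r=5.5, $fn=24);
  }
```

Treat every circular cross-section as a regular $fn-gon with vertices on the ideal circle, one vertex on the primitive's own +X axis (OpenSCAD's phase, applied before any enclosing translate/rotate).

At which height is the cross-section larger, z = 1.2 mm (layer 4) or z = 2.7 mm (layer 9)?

layer 4 (z = 1.2 mm)

Layer 4 (z = 1.2): the cone: at t=0.069 of its height the radius interpolates to r₁+(r₂−r₁)t = 6.623, giving a regular 24-gon of that circumradius (area = (24/2)·6.623²·sin(360°/24) = 136.23 mm²); the r=5.5 cylinder at (-3, -4) contributes a regular 24-gon of circumradius 5.5 (area = (24/2)·5.500²·sin(360°/24) = 93.95 mm²); After the difference (first − rest): starting from the cone (136.23 mm²), the r=5.5 cylinder at (-3, -4) partially overlaps it — only the 54.96 mm² overlap (of its 93.95 mm²) is removed, clipping the outline — area = 81.27 mm²; (rotated 70° about Z; rotation is an isometry so areas/perimeters/island counts are preserved). So its area = 81.27 mm². Layer 9 (z = 2.7): the cone (r1=7→r2=1.5) has section circumradius 6.151 here — a regular 24-gon (area = (24/2)·6.151²·sin(360°/24) = 117.52 mm²); the r=5.5 cylinder at (-3, -4) contributes a regular 24-gon of circumradius 5.5 (area = (24/2)·5.500²·sin(360°/24) = 93.95 mm²); After the difference (first − rest): starting from the cone (117.52 mm²), the r=5.5 cylinder at (-3, -4) partially overlaps it — only the 49.15 mm² overlap (of its 93.95 mm²) is removed, clipping the outline — area = 68.38 mm²; (rotated 70° about Z; rotation is an isometry so areas/perimeters/island counts are preserved). So its area = 68.38 mm². Layer 4 is larger (81.27 vs 68.38 mm²).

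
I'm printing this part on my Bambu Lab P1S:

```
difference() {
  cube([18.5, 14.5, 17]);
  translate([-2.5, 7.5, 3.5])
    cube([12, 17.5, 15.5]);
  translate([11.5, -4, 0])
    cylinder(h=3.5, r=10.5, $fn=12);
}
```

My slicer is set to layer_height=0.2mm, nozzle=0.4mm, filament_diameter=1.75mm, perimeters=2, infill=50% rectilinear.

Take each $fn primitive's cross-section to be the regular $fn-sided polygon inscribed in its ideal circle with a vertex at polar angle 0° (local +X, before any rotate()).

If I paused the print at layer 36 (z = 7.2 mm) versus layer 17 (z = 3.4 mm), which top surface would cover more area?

layer 36 (z = 7.2 mm)

Layer 36 (z = 7.2): the cube is present — its section is the full 18.5×14.5 rectangle (area 268.25 mm²); the cube at (-2.5, 7.5) (footprint 12×17.5) is included at this height (area 210.00 mm²); the cylinder at (11.5, -4) is absent (z outside [0, 3.5]); Subtracting the remaining from the first: starting from the 18.5×14.5 cube (268.25 mm²), the 12×17.5 cube at (-2.5, 7.5) partially overlaps it — only the 66.50 mm² overlap (of its 210.00 mm²) is removed, clipping the outline — area = 201.75 mm². So its area = 201.75 mm². Layer 17 (z = 3.4): the cube is present — its section is the full 18.5×14.5 rectangle (area 268.25 mm²); the cube at (-2.5, 7.5) does not reach this height (z outside [3.5, 19]); the cylinder at (11.5, -4): section is a regular 12-gon, circumradius r=10.5 (area = (12/2)·10.500²·sin(360°/12) = 330.75 mm²); Taking the first minus the rest: starting from the 18.5×14.5 cube (268.25 mm²), the r=10.5 cylinder at (11.5, -4) partially overlaps it — only the 80.65 mm² overlap (of its 330.75 mm²) is removed, clipping the outline — area = 187.60 mm². So its area = 187.60 mm². Layer 36 is larger (201.75 vs 187.60 mm²).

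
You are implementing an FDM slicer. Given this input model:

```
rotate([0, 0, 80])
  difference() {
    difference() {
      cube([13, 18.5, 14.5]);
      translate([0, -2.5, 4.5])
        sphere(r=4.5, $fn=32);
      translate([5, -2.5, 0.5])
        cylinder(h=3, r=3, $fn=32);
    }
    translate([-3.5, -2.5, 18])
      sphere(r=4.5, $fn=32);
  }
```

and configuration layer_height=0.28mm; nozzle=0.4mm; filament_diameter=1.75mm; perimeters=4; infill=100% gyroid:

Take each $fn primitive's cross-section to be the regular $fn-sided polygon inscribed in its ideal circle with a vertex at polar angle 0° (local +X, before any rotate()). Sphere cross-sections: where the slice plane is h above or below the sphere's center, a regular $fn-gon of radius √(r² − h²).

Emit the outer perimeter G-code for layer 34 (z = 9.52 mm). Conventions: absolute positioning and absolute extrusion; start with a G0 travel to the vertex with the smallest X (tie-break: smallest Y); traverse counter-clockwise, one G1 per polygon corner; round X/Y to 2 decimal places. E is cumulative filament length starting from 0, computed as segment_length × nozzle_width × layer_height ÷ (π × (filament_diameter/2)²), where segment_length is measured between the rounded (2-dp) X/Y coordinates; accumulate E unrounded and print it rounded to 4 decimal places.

At z = 9.52 mm: the cube (footprint 13×18.5) is included at this height; the sphere at (0, -2.5) does not reach this height (|z−center|=5.020 > r=4.5); the cylinder at (5, -2.5) is absent (z outside [0.5, 3.5]); After the difference (first − rest): none of the subtracted shapes is present at this height, so the 13×18.5 cube is unchanged — 1 connected region; the sphere at (-3.5, -2.5) is absent (|z−center|=8.480 > r=4.5); Subtracting the remaining from the first: none of the subtracted shapes is present at this height, so that combined region is unchanged — 1 connected region; (rotated 80° about Z; rotation is an isometry so areas/perimeters/island counts are preserved). The outline is a single polygon with 4 vertices. Extrusion per mm of travel: 0.4 × 0.28 / (π × 0.875²) = 0.046564. Accumulating E over each segment gives final E = 2.9334.

G0 X-18.22 Y3.21 Z9.52
G1 X0.00 Y0.00 E0.8615
G1 X2.26 Y12.80 E1.4667
G1 X-15.96 Y16.01 E2.3282
G1 X-18.22 Y3.21 E2.9334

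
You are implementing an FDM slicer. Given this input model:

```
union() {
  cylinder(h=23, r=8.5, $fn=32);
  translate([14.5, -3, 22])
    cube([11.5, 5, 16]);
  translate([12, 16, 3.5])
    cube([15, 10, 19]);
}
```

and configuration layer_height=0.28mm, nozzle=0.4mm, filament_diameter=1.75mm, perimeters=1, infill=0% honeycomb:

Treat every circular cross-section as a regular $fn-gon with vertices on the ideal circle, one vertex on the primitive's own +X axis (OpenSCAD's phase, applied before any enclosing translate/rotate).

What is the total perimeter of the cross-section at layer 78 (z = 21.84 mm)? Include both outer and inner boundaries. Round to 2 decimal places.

103.32 mm

At z = 21.84 mm: the cylinder: section is a regular 32-gon, circumradius r=8.5 (perimeter = 2·32·8.500·sin(180°/32) = 53.32 mm); the cube at (14.5, -3) is absent (z outside [22, 38]); the cube at (12, 16) (footprint 15×10) is included at this height (perimeter 50.00 mm); Taking the union: the 2 present regions are separate (no shared area or edge), so areas and boundary lengths simply add and each stays a separate island — boundary = 103.32 mm. Overall, the cross-section has 2 separate islands. Total boundary length (outer) = 103.32 mm.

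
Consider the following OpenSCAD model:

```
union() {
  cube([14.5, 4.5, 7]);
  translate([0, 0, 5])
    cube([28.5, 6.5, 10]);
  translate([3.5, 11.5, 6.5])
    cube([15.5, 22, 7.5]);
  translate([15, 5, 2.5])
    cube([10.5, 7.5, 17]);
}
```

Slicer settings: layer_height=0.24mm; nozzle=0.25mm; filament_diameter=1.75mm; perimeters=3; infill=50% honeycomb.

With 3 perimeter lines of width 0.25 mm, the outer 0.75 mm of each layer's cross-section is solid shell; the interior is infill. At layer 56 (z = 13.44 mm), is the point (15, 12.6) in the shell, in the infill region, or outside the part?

At z = 13.44 mm: the cube does not reach this height (z outside [0, 7]); the 28.5×6.5 cube contributes its full rectangle; the 15.5×22 cube at (3.5, 11.5) contributes its full rectangle; the 10.5×7.5 cube at (15, 5) contributes its full rectangle; Merging all regions: the regions partially overlap (shared area 19.75 mm²), so overlapping operands fuse into one piece — 1 connected region. Overall, the cross-section is a single solid region. The nearest boundary edge runs (15.00, 6.50)→(15.00, 11.50); distance from the point to it = 1.10 mm. The point is inside the cross-section and 1.10 mm from the nearest boundary — more than the 0.75 mm shell width (3 × 0.25), so it's in the infill interior.

infill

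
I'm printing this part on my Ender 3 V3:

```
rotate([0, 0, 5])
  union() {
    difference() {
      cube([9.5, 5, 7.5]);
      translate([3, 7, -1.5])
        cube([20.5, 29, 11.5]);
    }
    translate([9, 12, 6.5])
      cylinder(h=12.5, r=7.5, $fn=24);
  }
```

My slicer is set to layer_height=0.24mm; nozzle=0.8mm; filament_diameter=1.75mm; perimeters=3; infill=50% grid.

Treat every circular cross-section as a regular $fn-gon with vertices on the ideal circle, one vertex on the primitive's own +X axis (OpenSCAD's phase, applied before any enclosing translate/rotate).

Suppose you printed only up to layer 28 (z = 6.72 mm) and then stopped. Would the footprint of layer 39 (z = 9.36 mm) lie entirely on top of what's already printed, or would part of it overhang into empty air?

Compare the two slices. At z = 6.72: the 9.5×5 cube contributes its full rectangle (area 47.50 mm²); the cube at (3, 7) (footprint 20.5×29) is included at this height (area 594.50 mm²); After the difference (first − rest): starting from the 9.5×5 cube (47.50 mm²), the 20.5×29 cube at (3, 7) misses the remaining region (no effect) — area = 47.50 mm²; the r=7.5 cylinder at (9, 12) contributes a regular 24-gon of circumradius 7.5 (area = (24/2)·7.500²·sin(360°/24) = 174.70 mm²); Merging all regions: the regions partially overlap — summed areas 222.20 mm² minus the doubly-counted overlap 1.03 mm² gives 221.17 mm² — area = 221.17 mm²; (whole slice rotated 5° about Z — lengths, areas and connectivity unchanged). At z = 9.36: the cube is absent (z outside [0, 7.5]); the 20.5×29 cube at (3, 7) contributes its full rectangle (area 594.50 mm²); Taking the first minus the rest: the first operand is absent here, so nothing remains; the r=7.5 cylinder at (9, 12) gives a regular 24-gon of circumradius 7.5 (constant along its height) (area = (24/2)·7.500²·sin(360°/24) = 174.70 mm²); Merging all regions: only the r=7.5 cylinder at (9, 12) is present, so the union is just that shape — area = 174.70 mm²; (whole slice rotated 5° about Z — lengths, areas and connectivity unchanged). Checking containment: the cross-section at z = 9.36 is a subset of the cross-section at z = 6.72.

entirely on top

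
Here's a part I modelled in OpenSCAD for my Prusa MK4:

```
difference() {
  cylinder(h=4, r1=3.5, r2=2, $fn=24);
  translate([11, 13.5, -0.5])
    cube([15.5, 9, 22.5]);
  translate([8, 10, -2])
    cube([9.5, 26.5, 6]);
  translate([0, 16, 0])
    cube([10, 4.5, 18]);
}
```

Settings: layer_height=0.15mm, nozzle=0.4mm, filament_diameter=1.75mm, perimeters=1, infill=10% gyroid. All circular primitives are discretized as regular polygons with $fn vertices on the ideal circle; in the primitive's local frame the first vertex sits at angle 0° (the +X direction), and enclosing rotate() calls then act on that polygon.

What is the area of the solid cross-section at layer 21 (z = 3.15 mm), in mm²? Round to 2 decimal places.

At z = 3.15 mm: the cone contributes a regular 24-gon of circumradius 2.319 (interpolated between r1=3.5 and r2=2 at t=0.787) (area = (24/2)·2.319²·sin(360°/24) = 16.70 mm²); the cube at (11, 13.5) is present — its section is the full 15.5×9 rectangle (area 139.50 mm²); the cube at (8, 10) (footprint 9.5×26.5) is included at this height (area 251.75 mm²); the 10×4.5 cube at (0, 16) contributes its full rectangle (area 45.00 mm²); Subtracting the remaining from the first: starting from the cone (16.70 mm²), the 15.5×9 cube at (11, 13.5) misses the remaining region (no effect); the 9.5×26.5 cube at (8, 10) misses the remaining region (no effect); the 10×4.5 cube at (0, 16) misses the remaining region (no effect) — area = 16.70 mm². Overall, the cross-section is a single solid region. Net area = 16.70 mm².

16.70 mm²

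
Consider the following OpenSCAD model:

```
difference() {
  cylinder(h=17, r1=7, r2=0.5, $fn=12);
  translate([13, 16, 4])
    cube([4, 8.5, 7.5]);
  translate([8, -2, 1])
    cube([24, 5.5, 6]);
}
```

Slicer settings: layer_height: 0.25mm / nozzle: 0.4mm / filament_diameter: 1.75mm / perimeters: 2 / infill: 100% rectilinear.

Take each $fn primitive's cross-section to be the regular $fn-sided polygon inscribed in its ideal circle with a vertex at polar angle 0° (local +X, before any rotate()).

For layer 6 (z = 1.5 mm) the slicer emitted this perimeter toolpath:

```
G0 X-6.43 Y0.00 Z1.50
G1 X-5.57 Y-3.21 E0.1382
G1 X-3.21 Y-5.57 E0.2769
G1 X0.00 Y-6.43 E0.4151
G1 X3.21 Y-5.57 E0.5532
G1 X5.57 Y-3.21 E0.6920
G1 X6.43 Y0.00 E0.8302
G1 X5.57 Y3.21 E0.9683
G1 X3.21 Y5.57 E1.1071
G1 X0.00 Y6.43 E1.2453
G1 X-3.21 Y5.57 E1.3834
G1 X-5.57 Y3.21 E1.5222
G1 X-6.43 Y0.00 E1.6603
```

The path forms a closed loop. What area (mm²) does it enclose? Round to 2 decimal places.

Apply the shoelace formula to the sequence of (X, Y) vertices; enclosed area = 124.00 mm².

124.00 mm²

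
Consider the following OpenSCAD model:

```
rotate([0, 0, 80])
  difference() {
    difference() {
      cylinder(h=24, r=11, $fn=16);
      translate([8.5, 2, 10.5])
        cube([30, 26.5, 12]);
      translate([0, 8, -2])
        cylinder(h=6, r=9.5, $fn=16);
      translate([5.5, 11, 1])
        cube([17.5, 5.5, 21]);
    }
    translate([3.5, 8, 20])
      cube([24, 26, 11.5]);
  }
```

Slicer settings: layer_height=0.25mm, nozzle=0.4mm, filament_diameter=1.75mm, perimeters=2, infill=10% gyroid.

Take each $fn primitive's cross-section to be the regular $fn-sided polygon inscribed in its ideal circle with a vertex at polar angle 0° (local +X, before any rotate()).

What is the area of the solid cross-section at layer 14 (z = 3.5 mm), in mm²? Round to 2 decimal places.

207.63 mm²

At z = 3.5 mm: the r=11 cylinder gives a regular 16-gon of circumradius 11 (constant along its height) (area = (16/2)·11.000²·sin(360°/16) = 370.44 mm²); the cube at (8.5, 2) is absent (z outside [10.5, 22.5]); the r=9.5 cylinder at (0, 8) contributes a regular 16-gon of circumradius 9.5 (area = (16/2)·9.500²·sin(360°/16) = 276.30 mm²); the cube at (5.5, 11) is present — its section is the full 17.5×5.5 rectangle (area 96.25 mm²); After the difference (first − rest): starting from the r=11 cylinder (370.44 mm²), the r=9.5 cylinder at (0, 8) partially overlaps it — only the 162.81 mm² overlap (of its 276.30 mm²) is removed, clipping the outline; the 17.5×5.5 cube at (5.5, 11) misses the remaining region (no effect) — area = 207.63 mm²; the cube at (3.5, 8) is absent (z outside [20, 31.5]); Subtracting the remaining from the first: none of the subtracted shapes is present at this height, so that combined region is unchanged — area = 207.63 mm²; (whole slice rotated 80° about Z — lengths, areas and connectivity unchanged). Overall, the cross-section is a single solid region. Net area = 207.63 mm².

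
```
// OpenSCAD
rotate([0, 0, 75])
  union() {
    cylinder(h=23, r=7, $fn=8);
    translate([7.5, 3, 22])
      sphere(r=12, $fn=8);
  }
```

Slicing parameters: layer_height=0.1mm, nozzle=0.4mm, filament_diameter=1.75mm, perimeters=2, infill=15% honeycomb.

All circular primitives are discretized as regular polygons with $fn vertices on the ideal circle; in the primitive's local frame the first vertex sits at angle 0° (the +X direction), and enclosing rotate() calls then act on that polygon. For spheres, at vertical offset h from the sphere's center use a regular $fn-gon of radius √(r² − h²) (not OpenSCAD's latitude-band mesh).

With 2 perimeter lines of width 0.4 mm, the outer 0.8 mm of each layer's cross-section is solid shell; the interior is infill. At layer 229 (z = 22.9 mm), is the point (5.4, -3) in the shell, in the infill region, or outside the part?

At z = 22.9 mm: the r=7 cylinder contributes a regular 8-gon of circumradius 7; the sphere at (7.5, 3): section is a regular 8-gon, circumradius = √(r²−h²) = √(12²−0.9²) = 11.966; Taking the union: the regions partially overlap (shared area 104.24 mm²), so overlapping operands fuse into one piece — 1 connected region; (whole slice rotated 75° about Z — lengths, areas and connectivity unchanged). Overall, the cross-section is a single solid region. Undo the 75° rotation: the query point maps to (-1.500, -5.992) in the un-rotated model frame. The nearest boundary edge runs (-0.00, -7.00)→(-4.95, -4.95); distance from the point to it = 0.36 mm. The point is inside the cross-section, 0.36 mm from the nearest boundary — within the 0.8 mm shell band (2 × 0.4).

shell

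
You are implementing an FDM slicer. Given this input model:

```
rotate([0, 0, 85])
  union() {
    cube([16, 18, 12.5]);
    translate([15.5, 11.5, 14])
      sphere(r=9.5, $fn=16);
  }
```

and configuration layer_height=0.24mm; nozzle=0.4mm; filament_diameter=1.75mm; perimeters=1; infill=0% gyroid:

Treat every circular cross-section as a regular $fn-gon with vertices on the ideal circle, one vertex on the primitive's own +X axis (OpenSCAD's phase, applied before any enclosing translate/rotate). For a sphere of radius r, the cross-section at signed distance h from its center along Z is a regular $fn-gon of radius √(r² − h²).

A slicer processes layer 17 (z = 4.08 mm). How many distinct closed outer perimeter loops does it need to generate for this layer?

At z = 4.08 mm: the cube (footprint 16×18) is included at this height; the sphere at (15.5, 11.5) is not intersected at this z (|z−center|=9.920 > r=9.5); Merging all regions: only the 16×18 cube is present, so the union is just that shape — 1 connected region; (whole slice rotated 85° about Z — lengths, areas and connectivity unchanged). The result has 1 disconnected region.

1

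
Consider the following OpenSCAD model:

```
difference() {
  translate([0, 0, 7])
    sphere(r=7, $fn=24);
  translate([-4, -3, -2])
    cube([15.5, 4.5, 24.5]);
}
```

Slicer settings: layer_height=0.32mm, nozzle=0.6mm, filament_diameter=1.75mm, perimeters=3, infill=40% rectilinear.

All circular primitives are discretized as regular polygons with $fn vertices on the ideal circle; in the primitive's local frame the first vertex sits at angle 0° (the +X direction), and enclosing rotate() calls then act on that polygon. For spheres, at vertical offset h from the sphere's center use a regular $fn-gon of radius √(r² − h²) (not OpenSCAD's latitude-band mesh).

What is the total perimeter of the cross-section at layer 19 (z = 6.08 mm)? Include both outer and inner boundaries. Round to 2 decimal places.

64.29 mm

At z = 6.08 mm: the sphere: section is a regular 24-gon, circumradius = √(r²−h²) = √(7²−0.92²) = 6.939 (perimeter = 2·24·6.939·sin(180°/24) = 43.48 mm); the cube at (-4, -3) (footprint 15.5×4.5) is included at this height (perimeter 40.00 mm); Subtracting the remaining from the first: starting from the r=7 sphere, the 15.5×4.5 cube at (-4, -3) partially overlaps it — only the 48.28 mm² overlap (of its 69.75 mm²) is removed, clipping the outline — boundary = 64.29 mm. Overall, the cross-section is a single solid region. Total boundary length (outer) = 64.29 mm.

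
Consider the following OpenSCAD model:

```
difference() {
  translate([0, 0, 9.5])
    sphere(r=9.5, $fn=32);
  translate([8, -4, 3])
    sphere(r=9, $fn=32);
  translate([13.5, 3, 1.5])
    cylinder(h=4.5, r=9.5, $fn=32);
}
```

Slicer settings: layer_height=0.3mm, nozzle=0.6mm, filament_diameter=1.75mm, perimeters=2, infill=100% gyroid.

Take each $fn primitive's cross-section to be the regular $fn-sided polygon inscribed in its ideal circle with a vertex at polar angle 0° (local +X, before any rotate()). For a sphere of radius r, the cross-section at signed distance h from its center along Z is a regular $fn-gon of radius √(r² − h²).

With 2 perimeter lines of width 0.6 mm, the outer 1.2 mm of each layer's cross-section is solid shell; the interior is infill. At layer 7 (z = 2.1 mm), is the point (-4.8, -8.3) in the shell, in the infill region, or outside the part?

outside

At z = 2.1 mm: the r=9.5 sphere contributes a regular 32-gon of circumradius √(9.5²−7.4²) = 5.957; the sphere at (8, -4): section is a regular 32-gon, circumradius = √(r²−h²) = √(9²−0.9²) = 8.955; the r=9.5 cylinder at (13.5, 3) contributes a regular 32-gon of circumradius 9.5; After the difference (first − rest): starting from the r=9.5 sphere, the r=9 sphere at (8, -4) partially overlaps it — only the 47.27 mm² overlap (of its 250.31 mm²) is removed, clipping the outline; the r=9.5 cylinder at (13.5, 3) partially overlaps it — only the 0.02 mm² overlap (of its 281.71 mm²) is removed, clipping the outline — 1 connected region. Overall, the cross-section is a single solid region. The nearest boundary edge runs (-2.28, -5.50)→(-3.31, -4.95); distance from the point to it = 3.65 mm. The point is not inside any of the regions above, so it lies outside the cross-section (3.65 mm from the nearest boundary).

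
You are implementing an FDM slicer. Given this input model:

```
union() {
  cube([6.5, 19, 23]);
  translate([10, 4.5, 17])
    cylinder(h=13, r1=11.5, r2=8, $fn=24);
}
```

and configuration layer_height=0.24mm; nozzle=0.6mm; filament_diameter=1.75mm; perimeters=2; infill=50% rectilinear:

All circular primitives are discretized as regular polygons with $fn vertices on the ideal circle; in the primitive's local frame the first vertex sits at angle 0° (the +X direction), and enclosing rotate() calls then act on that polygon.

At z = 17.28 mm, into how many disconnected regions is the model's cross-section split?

1

At z = 17.28 mm: the cube is present — its section is the full 6.5×19 rectangle; the cone at (10, 4.5) (r1=11.5→r2=8) has section circumradius 11.425 here — a regular 24-gon; Merging all regions: the regions partially overlap (shared area 86.53 mm²), so overlapping operands fuse into one piece — 1 connected region. The result has 1 disconnected region.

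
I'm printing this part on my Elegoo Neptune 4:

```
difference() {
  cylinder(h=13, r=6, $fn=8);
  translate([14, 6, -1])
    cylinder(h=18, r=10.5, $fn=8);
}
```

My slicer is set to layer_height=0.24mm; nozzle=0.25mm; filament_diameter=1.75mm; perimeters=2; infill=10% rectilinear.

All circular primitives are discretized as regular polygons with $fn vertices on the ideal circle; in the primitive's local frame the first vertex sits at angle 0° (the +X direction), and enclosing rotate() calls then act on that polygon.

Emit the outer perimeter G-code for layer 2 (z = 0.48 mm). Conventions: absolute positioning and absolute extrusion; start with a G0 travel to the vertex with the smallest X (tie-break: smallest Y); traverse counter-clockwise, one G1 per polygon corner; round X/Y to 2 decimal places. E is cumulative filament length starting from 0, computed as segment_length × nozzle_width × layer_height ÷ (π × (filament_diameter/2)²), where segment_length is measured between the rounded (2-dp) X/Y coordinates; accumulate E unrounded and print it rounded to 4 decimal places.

G0 X-6.00 Y0.00 Z0.48
G1 X-4.24 Y-4.24 E0.1145
G1 X0.00 Y-6.00 E0.2290
G1 X4.24 Y-4.24 E0.3436
G1 X5.99 Y-0.02 E0.4575
G1 X4.22 Y4.25 E0.5728
G1 X0.00 Y6.00 E0.6868
G1 X-4.24 Y4.24 E0.8013
G1 X-6.00 Y0.00 E0.9158

At z = 0.48 mm: the r=6 cylinder contributes a regular 8-gon of circumradius 6; the r=10.5 cylinder at (14, 6) gives a regular 8-gon of circumradius 10.5 (constant along its height); After the difference (first − rest): starting from the r=6 cylinder, the r=10.5 cylinder at (14, 6) partially overlaps it — only the 0.06 mm² overlap (of its 311.83 mm²) is removed, clipping the outline — 1 connected region. The outline is a single polygon with 8 vertices. Extrusion per mm of travel: 0.25 × 0.24 / (π × 0.875²) = 0.024945. Accumulating E over each segment gives final E = 0.9158.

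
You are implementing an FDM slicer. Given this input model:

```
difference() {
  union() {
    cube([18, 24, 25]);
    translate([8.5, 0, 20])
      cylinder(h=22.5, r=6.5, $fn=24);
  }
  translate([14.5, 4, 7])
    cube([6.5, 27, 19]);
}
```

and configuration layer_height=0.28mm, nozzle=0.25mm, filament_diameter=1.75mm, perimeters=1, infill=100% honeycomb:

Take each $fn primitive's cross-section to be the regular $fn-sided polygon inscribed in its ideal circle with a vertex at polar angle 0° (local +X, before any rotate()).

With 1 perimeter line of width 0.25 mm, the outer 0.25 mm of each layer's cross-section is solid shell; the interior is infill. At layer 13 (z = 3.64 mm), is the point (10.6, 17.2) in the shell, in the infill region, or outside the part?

infill

At z = 3.64 mm: the cube is present — its section is the full 18×24 rectangle; the cylinder at (8.5, 0) is not intersected at this z (z outside [20, 42.5]); Taking the union: only the 18×24 cube is present, so the union is just that shape — 1 connected region; the cube at (14.5, 4) is absent (z outside [7, 26]); After the difference (first − rest): none of the subtracted shapes is present at this height, so that combined region is unchanged — 1 connected region. Overall, the cross-section is a single solid region. The nearest boundary edge runs (18.00, 24.00)→(0.00, 24.00); distance from the point to it = 6.80 mm. The point is inside the cross-section and 6.80 mm from the nearest boundary — more than the 0.25 mm shell width (1 × 0.25), so it's in the infill interior.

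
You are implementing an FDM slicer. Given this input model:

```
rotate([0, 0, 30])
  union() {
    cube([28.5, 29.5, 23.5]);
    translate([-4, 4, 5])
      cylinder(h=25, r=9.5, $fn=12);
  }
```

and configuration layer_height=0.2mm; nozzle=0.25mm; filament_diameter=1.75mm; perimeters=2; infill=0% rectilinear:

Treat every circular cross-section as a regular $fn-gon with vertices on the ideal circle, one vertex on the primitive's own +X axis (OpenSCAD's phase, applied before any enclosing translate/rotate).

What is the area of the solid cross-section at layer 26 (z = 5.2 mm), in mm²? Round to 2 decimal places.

At z = 5.2 mm: the cube is present — its section is the full 28.5×29.5 rectangle (area 840.75 mm²); the r=9.5 cylinder at (-4, 4) gives a regular 12-gon of circumradius 9.5 (constant along its height) (area = (12/2)·9.500²·sin(360°/12) = 270.75 mm²); Taking the union: the regions partially overlap — summed areas 1111.50 mm² minus the doubly-counted overlap 51.69 mm² gives 1059.81 mm² — area = 1059.81 mm²; (whole slice rotated 30° about Z — lengths, areas and connectivity unchanged). Overall, the cross-section is a single solid region. Net area = 1059.81 mm².

1059.81 mm²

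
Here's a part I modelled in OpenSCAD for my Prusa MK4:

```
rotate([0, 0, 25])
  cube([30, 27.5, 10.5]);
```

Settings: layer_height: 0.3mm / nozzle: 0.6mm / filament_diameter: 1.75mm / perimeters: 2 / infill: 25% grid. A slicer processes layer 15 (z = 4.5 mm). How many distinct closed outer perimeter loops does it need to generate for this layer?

1

At z = 4.5 mm: the cube (footprint 30×27.5) is included at this height; (whole slice rotated 25° about Z — lengths, areas and connectivity unchanged). The result has 1 disconnected region.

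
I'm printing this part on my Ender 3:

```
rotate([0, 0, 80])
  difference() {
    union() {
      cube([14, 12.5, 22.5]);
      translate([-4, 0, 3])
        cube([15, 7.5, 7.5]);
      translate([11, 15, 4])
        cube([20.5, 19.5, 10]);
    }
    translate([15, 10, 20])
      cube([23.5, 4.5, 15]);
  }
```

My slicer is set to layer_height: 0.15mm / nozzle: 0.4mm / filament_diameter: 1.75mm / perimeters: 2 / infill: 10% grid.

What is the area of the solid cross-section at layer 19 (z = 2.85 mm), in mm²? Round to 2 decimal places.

175.00 mm²

At z = 2.85 mm: the 14×12.5 cube contributes its full rectangle (area 175.00 mm²); the cube at (-4, 0) is absent (z outside [3, 10.5]); the cube at (11, 15) is absent (z outside [4, 14]); Taking the union: only the 14×12.5 cube is present, so the union is just that shape — area = 175.00 mm²; the cube at (15, 10) is absent (z outside [20, 35]); After the difference (first − rest): none of the subtracted shapes is present at this height, so that combined region is unchanged — area = 175.00 mm²; (whole slice rotated 80° about Z — lengths, areas and connectivity unchanged). Overall, the cross-section is a single solid region. Net area = 175.00 mm².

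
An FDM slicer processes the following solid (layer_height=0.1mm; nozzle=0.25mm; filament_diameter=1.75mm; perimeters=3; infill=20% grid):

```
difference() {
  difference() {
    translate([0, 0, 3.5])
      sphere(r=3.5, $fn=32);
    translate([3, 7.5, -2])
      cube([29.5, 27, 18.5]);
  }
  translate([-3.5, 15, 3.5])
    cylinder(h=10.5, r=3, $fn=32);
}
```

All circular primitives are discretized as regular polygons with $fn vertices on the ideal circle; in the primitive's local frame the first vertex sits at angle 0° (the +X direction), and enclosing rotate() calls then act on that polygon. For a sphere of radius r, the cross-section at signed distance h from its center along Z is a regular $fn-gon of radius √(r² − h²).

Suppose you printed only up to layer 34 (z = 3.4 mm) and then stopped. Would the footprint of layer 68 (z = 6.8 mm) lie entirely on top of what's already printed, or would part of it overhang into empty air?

Compare the two slices. At z = 3.4: the r=3.5 sphere contributes a regular 32-gon of circumradius √(3.5²−0.1²) = 3.499 (area = (32/2)·3.499²·sin(360°/32) = 38.21 mm²); the cube at (3, 7.5) is present — its section is the full 29.5×27 rectangle (area 796.50 mm²); Taking the first minus the rest: starting from the r=3.5 sphere (38.21 mm²), the 29.5×27 cube at (3, 7.5) misses the remaining region (no effect) — area = 38.21 mm²; the cylinder at (-3.5, 15) is absent (z outside [3.5, 14]); After the difference (first − rest): none of the subtracted shapes is present at this height, so that combined region is unchanged — area = 38.21 mm². At z = 6.8: the r=3.5 sphere contributes a regular 32-gon of circumradius √(3.5²−3.3²) = 1.166 (area = (32/2)·1.166²·sin(360°/32) = 4.25 mm²); the cube at (3, 7.5) is present — its section is the full 29.5×27 rectangle (area 796.50 mm²); After the difference (first − rest): starting from the r=3.5 sphere (4.25 mm²), the 29.5×27 cube at (3, 7.5) misses the remaining region (no effect) — area = 4.25 mm²; the cylinder at (-3.5, 15): section is a regular 32-gon, circumradius r=3 (area = (32/2)·3.000²·sin(360°/32) = 28.09 mm²); Subtracting the remaining from the first: starting from that combined region (4.25 mm²), the r=3 cylinder at (-3.5, 15) misses the remaining region (no effect) — area = 4.25 mm². Checking containment: the cross-section at z = 6.8 is a subset of the cross-section at z = 3.4.

entirely on top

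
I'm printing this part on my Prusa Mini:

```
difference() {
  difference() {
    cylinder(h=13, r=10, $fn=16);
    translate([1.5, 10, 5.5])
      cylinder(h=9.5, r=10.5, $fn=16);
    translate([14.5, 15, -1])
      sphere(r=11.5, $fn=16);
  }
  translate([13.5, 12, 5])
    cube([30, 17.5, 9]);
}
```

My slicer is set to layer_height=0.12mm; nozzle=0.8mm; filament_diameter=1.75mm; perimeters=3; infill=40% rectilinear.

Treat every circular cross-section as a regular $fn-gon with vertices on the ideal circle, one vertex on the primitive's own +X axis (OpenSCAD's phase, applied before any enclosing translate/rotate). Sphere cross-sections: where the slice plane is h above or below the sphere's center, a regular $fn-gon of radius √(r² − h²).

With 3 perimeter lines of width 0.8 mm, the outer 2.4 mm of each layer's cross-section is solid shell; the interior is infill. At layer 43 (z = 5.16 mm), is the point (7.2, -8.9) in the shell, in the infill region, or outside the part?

At z = 5.16 mm: the r=10 cylinder gives a regular 16-gon of circumradius 10 (constant along its height); the cylinder at (1.5, 10) does not reach this height (z outside [5.5, 15]); the sphere at (14.5, 15): section is a regular 16-gon, circumradius = √(r²−h²) = √(11.5²−6.16²) = 9.711; Taking the first minus the rest: starting from the r=10 cylinder, the r=11.5 sphere at (14.5, 15) misses the remaining region (no effect) — 1 connected region; the cube at (13.5, 12) is present — its section is the full 30×17.5 rectangle; Taking the first minus the rest: starting from the result so far, the 30×17.5 cube at (13.5, 12) misses the remaining region (no effect) — 1 connected region. Overall, the cross-section is a single solid region. The nearest boundary edge runs (7.07, -7.07)→(3.83, -9.24); distance from the point to it = 1.59 mm. The point is not inside any of the regions above, so it lies outside the cross-section (1.59 mm from the nearest boundary).

outside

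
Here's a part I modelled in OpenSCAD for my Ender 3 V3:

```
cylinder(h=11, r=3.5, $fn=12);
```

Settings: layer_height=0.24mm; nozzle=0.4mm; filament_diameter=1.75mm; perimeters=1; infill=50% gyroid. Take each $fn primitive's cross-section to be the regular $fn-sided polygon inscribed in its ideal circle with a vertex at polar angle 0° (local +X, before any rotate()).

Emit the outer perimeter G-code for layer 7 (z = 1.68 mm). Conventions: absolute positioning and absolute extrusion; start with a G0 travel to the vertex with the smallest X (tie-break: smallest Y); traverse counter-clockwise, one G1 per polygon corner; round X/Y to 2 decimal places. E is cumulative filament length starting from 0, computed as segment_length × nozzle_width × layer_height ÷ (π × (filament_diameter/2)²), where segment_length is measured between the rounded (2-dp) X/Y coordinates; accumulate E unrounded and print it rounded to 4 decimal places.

At z = 1.68 mm: the r=3.5 cylinder gives a regular 12-gon of circumradius 3.5 (constant along its height). The outline is a single polygon with 12 vertices. Extrusion per mm of travel: 0.4 × 0.24 / (π × 0.875²) = 0.039912. Accumulating E over each segment gives final E = 0.8676.

G0 X-3.50 Y0.00 Z1.68
G1 X-3.03 Y-1.75 E0.0723
G1 X-1.75 Y-3.03 E0.1446
G1 X0.00 Y-3.50 E0.2169
G1 X1.75 Y-3.03 E0.2892
G1 X3.03 Y-1.75 E0.3615
G1 X3.50 Y0.00 E0.4338
G1 X3.03 Y1.75 E0.5061
G1 X1.75 Y3.03 E0.5784
G1 X0.00 Y3.50 E0.6507
G1 X-1.75 Y3.03 E0.7230
G1 X-3.03 Y1.75 E0.7952
G1 X-3.50 Y0.00 E0.8676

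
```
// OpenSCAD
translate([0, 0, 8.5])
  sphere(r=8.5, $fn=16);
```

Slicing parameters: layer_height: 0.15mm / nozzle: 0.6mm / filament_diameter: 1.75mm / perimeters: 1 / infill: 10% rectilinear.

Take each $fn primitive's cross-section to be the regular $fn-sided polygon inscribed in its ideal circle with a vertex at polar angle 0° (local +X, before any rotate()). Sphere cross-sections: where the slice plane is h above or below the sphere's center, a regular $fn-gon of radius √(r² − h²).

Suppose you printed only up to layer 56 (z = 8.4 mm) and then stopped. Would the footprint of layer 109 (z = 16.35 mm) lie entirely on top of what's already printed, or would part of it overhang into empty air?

entirely on top

Compare the two slices. At z = 8.4: the r=8.5 sphere contributes a regular 16-gon of circumradius √(8.5²−0.1²) = 8.499 (area = (16/2)·8.499²·sin(360°/16) = 221.16 mm²). At z = 16.35: the r=8.5 sphere slices to a regular 16-gon of circumradius 3.260 (√(r²−h²) with h=7.85 from center) (area = (16/2)·3.260²·sin(360°/16) = 32.54 mm²). Checking containment: the cross-section at z = 16.35 is a subset of the cross-section at z = 8.4.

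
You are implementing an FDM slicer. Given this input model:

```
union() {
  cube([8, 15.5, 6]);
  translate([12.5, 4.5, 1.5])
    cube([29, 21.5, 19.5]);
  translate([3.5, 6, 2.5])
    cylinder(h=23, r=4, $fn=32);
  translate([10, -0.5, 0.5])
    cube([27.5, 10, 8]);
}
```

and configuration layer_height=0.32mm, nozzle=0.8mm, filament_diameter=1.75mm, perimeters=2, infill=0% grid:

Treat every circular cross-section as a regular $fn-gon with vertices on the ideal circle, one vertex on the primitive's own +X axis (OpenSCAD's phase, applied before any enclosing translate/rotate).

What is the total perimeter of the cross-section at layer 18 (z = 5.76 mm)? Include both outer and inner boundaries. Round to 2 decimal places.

At z = 5.76 mm: the 8×15.5 cube contributes its full rectangle (perimeter 47.00 mm); the cube at (12.5, 4.5) is present — its section is the full 29×21.5 rectangle (perimeter 101.00 mm); the cylinder at (3.5, 6): section is a regular 32-gon, circumradius r=4 (perimeter = 2·32·4.000·sin(180°/32) = 25.09 mm); the cube at (10, -0.5) (footprint 27.5×10) is included at this height (perimeter 75.00 mm); Taking the union: the regions partially overlap (shared area 173.69 mm²), so the edge portions inside another operand are dropped and the merged outline is re-measured after clipping — boundary = 163.17 mm. Overall, the cross-section has 2 separate islands. Total boundary length (outer) = 163.17 mm.

163.17 mm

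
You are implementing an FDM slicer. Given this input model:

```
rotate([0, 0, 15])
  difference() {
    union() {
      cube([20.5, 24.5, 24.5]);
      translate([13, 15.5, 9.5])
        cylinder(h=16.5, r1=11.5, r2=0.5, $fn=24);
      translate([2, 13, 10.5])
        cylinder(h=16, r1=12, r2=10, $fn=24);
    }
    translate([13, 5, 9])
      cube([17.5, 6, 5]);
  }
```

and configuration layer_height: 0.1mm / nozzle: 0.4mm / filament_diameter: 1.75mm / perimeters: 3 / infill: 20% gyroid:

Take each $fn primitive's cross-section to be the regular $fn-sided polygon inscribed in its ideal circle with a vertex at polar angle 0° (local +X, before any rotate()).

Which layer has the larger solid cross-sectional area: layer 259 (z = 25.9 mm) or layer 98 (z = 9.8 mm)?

Layer 259 (z = 25.9): the cube is absent (z outside [0, 24.5]); the cone at (13, 15.5) (r1=11.5→r2=0.5) has section circumradius 0.567 here — a regular 24-gon (area = (24/2)·0.567²·sin(360°/24) = 1.00 mm²); the cone at (2, 13) contributes a regular 24-gon of circumradius 10.075 (interpolated between r1=12 and r2=10 at t=0.962) (area = (24/2)·10.075²·sin(360°/24) = 315.26 mm²); Taking the union: the 2 present regions are separate (no shared area or edge), so areas and boundary lengths simply add and each stays a separate island — area = 316.26 mm²; the cube at (13, 5) is absent (z outside [9, 14]); After the difference (first − rest): none of the subtracted shapes is present at this height, so that combined region is unchanged — area = 316.26 mm²; (rotated 15° about Z; rotation is an isometry so areas/perimeters/island counts are preserved). So its area = 316.26 mm². Layer 98 (z = 9.8): the cube (footprint 20.5×24.5) is included at this height (area 502.25 mm²); the cone at (13, 15.5) (r1=11.5→r2=0.5) has section circumradius 11.300 here — a regular 24-gon (area = (24/2)·11.300²·sin(360°/24) = 396.58 mm²); the cone at (2, 13) is absent (z outside [10.5, 26.5]); Taking the union: the regions partially overlap — summed areas 898.83 mm² minus the doubly-counted overlap 332.77 mm² gives 566.06 mm² — area = 566.06 mm²; the cube at (13, 5) (footprint 17.5×6) is included at this height (area 105.00 mm²); Subtracting the remaining from the first: starting from that combined region (566.06 mm²), the 17.5×6 cube at (13, 5) partially overlaps it — only the 51.24 mm² overlap (of its 105.00 mm²) is removed, clipping the outline — area = 514.82 mm²; (rotated 15° about Z; rotation is an isometry so areas/perimeters/island counts are preserved). So its area = 514.82 mm². Layer 98 is larger (514.82 vs 316.26 mm²).

layer 98 (z = 9.8 mm)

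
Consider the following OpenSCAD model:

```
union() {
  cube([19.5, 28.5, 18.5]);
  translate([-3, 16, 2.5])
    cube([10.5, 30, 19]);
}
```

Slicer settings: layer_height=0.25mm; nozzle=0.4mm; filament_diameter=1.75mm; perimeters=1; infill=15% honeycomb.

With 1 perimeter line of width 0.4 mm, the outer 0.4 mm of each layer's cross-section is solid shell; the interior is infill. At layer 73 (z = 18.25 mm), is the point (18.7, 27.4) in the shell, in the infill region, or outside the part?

At z = 18.25 mm: the cube is present — its section is the full 19.5×28.5 rectangle; the cube at (-3, 16) (footprint 10.5×30) is included at this height; Merging all regions: the regions partially overlap (shared area 93.75 mm²), so overlapping operands fuse into one piece — 1 connected region. Overall, the cross-section is a single solid region. The nearest boundary edge runs (19.50, 28.50)→(19.50, 0.00); distance from the point to it = 0.80 mm. The point is inside the cross-section and 0.80 mm from the nearest boundary — more than the 0.4 mm shell width (1 × 0.4), so it's in the infill interior.

infill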